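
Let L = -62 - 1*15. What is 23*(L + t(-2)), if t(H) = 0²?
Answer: -1771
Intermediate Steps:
L = -77 (L = -62 - 15 = -77)
t(H) = 0
23*(L + t(-2)) = 23*(-77 + 0) = 23*(-77) = -1771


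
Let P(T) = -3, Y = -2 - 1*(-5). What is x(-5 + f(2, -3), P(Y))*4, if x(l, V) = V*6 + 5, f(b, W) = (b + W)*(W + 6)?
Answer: -52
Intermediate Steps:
Y = 3 (Y = -2 + 5 = 3)
f(b, W) = (6 + W)*(W + b) (f(b, W) = (W + b)*(6 + W) = (6 + W)*(W + b))
x(l, V) = 5 + 6*V (x(l, V) = 6*V + 5 = 5 + 6*V)
x(-5 + f(2, -3), P(Y))*4 = (5 + 6*(-3))*4 = (5 - 18)*4 = -13*4 = -52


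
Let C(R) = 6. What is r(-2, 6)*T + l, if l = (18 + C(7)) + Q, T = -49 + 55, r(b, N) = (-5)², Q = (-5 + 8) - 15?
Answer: 162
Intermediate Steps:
Q = -12 (Q = 3 - 15 = -12)
r(b, N) = 25
T = 6
l = 12 (l = (18 + 6) - 12 = 24 - 12 = 12)
r(-2, 6)*T + l = 25*6 + 12 = 150 + 12 = 162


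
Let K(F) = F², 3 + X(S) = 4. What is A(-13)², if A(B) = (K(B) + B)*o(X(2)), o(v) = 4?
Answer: 389376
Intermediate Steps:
X(S) = 1 (X(S) = -3 + 4 = 1)
A(B) = 4*B + 4*B² (A(B) = (B² + B)*4 = (B + B²)*4 = 4*B + 4*B²)
A(-13)² = (4*(-13)*(1 - 13))² = (4*(-13)*(-12))² = 624² = 389376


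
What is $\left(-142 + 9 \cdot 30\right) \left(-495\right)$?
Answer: $-63360$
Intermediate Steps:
$\left(-142 + 9 \cdot 30\right) \left(-495\right) = \left(-142 + 270\right) \left(-495\right) = 128 \left(-495\right) = -63360$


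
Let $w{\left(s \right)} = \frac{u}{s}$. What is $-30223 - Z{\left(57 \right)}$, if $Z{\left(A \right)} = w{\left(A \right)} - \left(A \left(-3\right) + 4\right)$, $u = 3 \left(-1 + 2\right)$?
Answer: $- \frac{577411}{19} \approx -30390.0$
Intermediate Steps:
$u = 3$ ($u = 3 \cdot 1 = 3$)
$w{\left(s \right)} = \frac{3}{s}$
$Z{\left(A \right)} = -4 + 3 A + \frac{3}{A}$ ($Z{\left(A \right)} = \frac{3}{A} - \left(A \left(-3\right) + 4\right) = \frac{3}{A} - \left(- 3 A + 4\right) = \frac{3}{A} - \left(4 - 3 A\right) = \frac{3}{A} + \left(-4 + 3 A\right) = -4 + 3 A + \frac{3}{A}$)
$-30223 - Z{\left(57 \right)} = -30223 - \left(-4 + 3 \cdot 57 + \frac{3}{57}\right) = -30223 - \left(-4 + 171 + 3 \cdot \frac{1}{57}\right) = -30223 - \left(-4 + 171 + \frac{1}{19}\right) = -30223 - \frac{3174}{19} = - \frac{577411}{19}$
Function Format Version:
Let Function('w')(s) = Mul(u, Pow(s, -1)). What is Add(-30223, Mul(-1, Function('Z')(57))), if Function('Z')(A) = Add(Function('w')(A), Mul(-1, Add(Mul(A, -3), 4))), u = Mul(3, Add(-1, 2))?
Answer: Rational(-577411, 19) ≈ -30390.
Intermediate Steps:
u = 3 (u = Mul(3, 1) = 3)
Function('w')(s) = Mul(3, Pow(s, -1))
Function('Z')(A) = Add(-4, Mul(3, A), Mul(3, Pow(A, -1))) (Function('Z')(A) = Add(Mul(3, Pow(A, -1)), Mul(-1, Add(Mul(A, -3), 4))) = Add(Mul(3, Pow(A, -1)), Mul(-1, Add(Mul(-3, A), 4))) = Add(Mul(3, Pow(A, -1)), Mul(-1, Add(4, Mul(-3, A)))) = Add(Mul(3, Pow(A, -1)), Add(-4, Mul(3, A))) = Add(-4, Mul(3, A), Mul(3, Pow(A, -1))))
Add(-30223, Mul(-1, Function('Z')(57))) = Add(-30223, Mul(-1, Add(-4, Mul(3, 57), Mul(3, Pow(57, -1))))) = Add(-30223, Mul(-1, Add(-4, 171, Mul(3, Rational(1, 57))))) = Add(-30223, Mul(-1, Add(-4, 171, Rational(1, 19)))) = Add(-30223, Mul(-1, Rational(3174, 19))) = Add(-30223, Rational(-3174, 19)) = Rational(-577411, 19)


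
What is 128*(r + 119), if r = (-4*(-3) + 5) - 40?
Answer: 12288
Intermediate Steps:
r = -23 (r = (12 + 5) - 40 = 17 - 40 = -23)
128*(r + 119) = 128*(-23 + 119) = 128*96 = 12288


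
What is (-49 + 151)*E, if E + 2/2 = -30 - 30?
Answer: -6222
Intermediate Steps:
E = -61 (E = -1 + (-30 - 30) = -1 - 60 = -61)
(-49 + 151)*E = (-49 + 151)*(-61) = 102*(-61) = -6222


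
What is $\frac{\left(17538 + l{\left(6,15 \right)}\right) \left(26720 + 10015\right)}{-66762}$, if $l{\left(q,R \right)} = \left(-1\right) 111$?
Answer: $- \frac{71131205}{7418} \approx -9589.0$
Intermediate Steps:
$l{\left(q,R \right)} = -111$
$\frac{\left(17538 + l{\left(6,15 \right)}\right) \left(26720 + 10015\right)}{-66762} = \frac{\left(17538 - 111\right) \left(26720 + 10015\right)}{-66762} = 17427 \cdot 36735 \left(- \frac{1}{66762}\right) = 640180845 \left(- \frac{1}{66762}\right) = - \frac{71131205}{7418}$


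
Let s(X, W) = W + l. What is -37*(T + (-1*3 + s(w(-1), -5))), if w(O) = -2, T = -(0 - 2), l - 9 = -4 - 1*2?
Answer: 111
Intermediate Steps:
l = 3 (l = 9 + (-4 - 1*2) = 9 + (-4 - 2) = 9 - 6 = 3)
T = 2 (T = -1*(-2) = 2)
s(X, W) = 3 + W (s(X, W) = W + 3 = 3 + W)
-37*(T + (-1*3 + s(w(-1), -5))) = -37*(2 + (-1*3 + (3 - 5))) = -37*(2 + (-3 - 2)) = -37*(2 - 5) = -37*(-3) = 111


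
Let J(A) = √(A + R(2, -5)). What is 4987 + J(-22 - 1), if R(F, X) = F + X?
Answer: 4987 + I*√26 ≈ 4987.0 + 5.099*I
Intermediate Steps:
J(A) = √(-3 + A) (J(A) = √(A + (2 - 5)) = √(A - 3) = √(-3 + A))
4987 + J(-22 - 1) = 4987 + √(-3 + (-22 - 1)) = 4987 + √(-3 - 23) = 4987 + √(-26) = 4987 + I*√26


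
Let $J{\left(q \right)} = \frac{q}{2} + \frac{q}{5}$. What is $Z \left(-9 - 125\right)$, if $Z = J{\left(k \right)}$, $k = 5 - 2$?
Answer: $- \frac{1407}{5} \approx -281.4$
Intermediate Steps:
$k = 3$
$J{\left(q \right)} = \frac{7 q}{10}$ ($J{\left(q \right)} = q \frac{1}{2} + q \frac{1}{5} = \frac{q}{2} + \frac{q}{5} = \frac{7 q}{10}$)
$Z = \frac{21}{10}$ ($Z = \frac{7}{10} \cdot 3 = \frac{21}{10} \approx 2.1$)
$Z \left(-9 - 125\right) = \frac{21 \left(-9 - 125\right)}{10} = \frac{21}{10} \left(-134\right) = - \frac{1407}{5}$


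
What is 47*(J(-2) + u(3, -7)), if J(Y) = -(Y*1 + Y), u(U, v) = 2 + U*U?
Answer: 705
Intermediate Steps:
u(U, v) = 2 + U²
J(Y) = -2*Y (J(Y) = -(Y + Y) = -2*Y)
47*(J(-2) + u(3, -7)) = 47*(-2*(-2) + (2 + 3²)) = 47*(4 + (2 + 9)) = 47*(4 + 11) = 47*15 = 705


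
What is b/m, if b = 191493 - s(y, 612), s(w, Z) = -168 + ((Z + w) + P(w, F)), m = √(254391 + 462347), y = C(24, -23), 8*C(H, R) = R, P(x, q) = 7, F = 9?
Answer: 1528359*√716738/5733904 ≈ 225.66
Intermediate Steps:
C(H, R) = R/8
y = -23/8 (y = (⅛)*(-23) = -23/8 ≈ -2.8750)
m = √716738 ≈ 846.60
s(w, Z) = -161 + Z + w (s(w, Z) = -168 + ((Z + w) + 7) = -168 + (7 + Z + w) = -161 + Z + w)
b = 1528359/8 (b = 191493 - (-161 + 612 - 23/8) = 191493 - 1*3585/8 = 191493 - 3585/8 = 1528359/8 ≈ 1.9105e+5)
b/m = 1528359/(8*(√716738)) = 1528359*(√716738/716738)/8 = 1528359*√716738/5733904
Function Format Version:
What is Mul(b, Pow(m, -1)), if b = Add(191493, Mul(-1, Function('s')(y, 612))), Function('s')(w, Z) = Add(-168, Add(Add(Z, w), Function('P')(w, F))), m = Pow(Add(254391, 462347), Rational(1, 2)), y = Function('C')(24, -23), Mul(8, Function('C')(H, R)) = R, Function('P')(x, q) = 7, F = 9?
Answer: Mul(Rational(1528359, 5733904), Pow(716738, Rational(1, 2))) ≈ 225.66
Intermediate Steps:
Function('C')(H, R) = Mul(Rational(1, 8), R)
y = Rational(-23, 8) (y = Mul(Rational(1, 8), -23) = Rational(-23, 8) ≈ -2.8750)
m = Pow(716738, Rational(1, 2)) ≈ 846.60
Function('s')(w, Z) = Add(-161, Z, w) (Function('s')(w, Z) = Add(-168, Add(Add(Z, w), 7)) = Add(-168, Add(7, Z, w)) = Add(-161, Z, w))
b = Rational(1528359, 8) (b = Add(191493, Mul(-1, Add(-161, 612, Rational(-23, 8)))) = Add(191493, Mul(-1, Rational(3585, 8))) = Add(191493, Rational(-3585, 8)) = Rational(1528359, 8) ≈ 1.9105e+5)
Mul(b, Pow(m, -1)) = Mul(Rational(1528359, 8), Pow(Pow(716738, Rational(1, 2)), -1)) = Mul(Rational(1528359, 8), Mul(Rational(1, 716738), Pow(716738, Rational(1, 2)))) = Mul(Rational(1528359, 5733904), Pow(716738, Rational(1, 2)))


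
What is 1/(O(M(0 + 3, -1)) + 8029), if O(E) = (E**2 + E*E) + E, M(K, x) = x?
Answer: 1/8030 ≈ 0.00012453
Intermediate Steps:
O(E) = E + 2*E**2 (O(E) = (E**2 + E**2) + E = 2*E**2 + E = E + 2*E**2)
1/(O(M(0 + 3, -1)) + 8029) = 1/(-(1 + 2*(-1)) + 8029) = 1/(-(1 - 2) + 8029) = 1/(-1*(-1) + 8029) = 1/(1 + 8029) = 1/8030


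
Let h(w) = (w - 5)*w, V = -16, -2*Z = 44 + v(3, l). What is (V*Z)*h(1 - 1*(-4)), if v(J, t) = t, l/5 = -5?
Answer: 0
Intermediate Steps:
l = -25 (l = 5*(-5) = -25)
Z = -19/2 (Z = -(44 - 25)/2 = -½*19 = -19/2 ≈ -9.5000)
h(w) = w*(-5 + w) (h(w) = (-5 + w)*w = w*(-5 + w))
(V*Z)*h(1 - 1*(-4)) = (-16*(-19/2))*((1 - 1*(-4))*(-5 + (1 - 1*(-4)))) = 152*((1 + 4)*(-5 + (1 + 4))) = 152*(5*(-5 + 5)) = 152*(5*0) = 152*0 = 0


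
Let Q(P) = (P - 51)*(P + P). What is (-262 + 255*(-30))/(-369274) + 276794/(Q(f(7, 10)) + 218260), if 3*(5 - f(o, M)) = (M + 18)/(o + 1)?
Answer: 935431556480/724177886927 ≈ 1.2917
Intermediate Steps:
f(o, M) = 5 - (18 + M)/(3*(1 + o)) (f(o, M) = 5 - (M + 18)/(3*(o + 1)) = 5 - (18 + M)/(3*(1 + o)))
Q(P) = 2*P*(-51 + P) (Q(P) = (-51 + P)*(2*P) = 2*P*(-51 + P))
(-262 + 255*(-30))/(-369274) + 276794/(Q(f(7, 10)) + 218260) = (-262 + 255*(-30))/(-369274) + 276794/(2*((-3 - 1*10 + 15*7)/(3*(1 + 7)))*(-51 + (-3 - 1*10 + 15*7)/(3*(1 + 7))) + 218260) = (-262 - 7650)*(-1/369274) + 276794/(2*((1/3)*(-3 - 10 + 105)/8)*(-51 + (1/3)*(-3 - 10 + 105)/8) + 218260) = -7912*(-1/369274) + 276794/(2*((1/3)*(1/8)*92)*(-51 + (1/3)*(1/8)*92) + 218260) = 3956/184637 + 276794/(2*(23/6)*(-51 + 23/6) + 218260) = 3956/184637 + 276794/(2*(23/6)*(-283/6) + 218260) = 3956/184637 + 276794/(-6509/18 + 218260) = 3956/184637 + 276794/(3922171/18) = 3956/184637 + 276794*(18/3922171) = 3956/184637 + 4982292/3922171 = 935431556480/724177886927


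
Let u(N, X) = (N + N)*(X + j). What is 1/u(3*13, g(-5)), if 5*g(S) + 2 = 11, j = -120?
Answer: -5/46098 ≈ -0.00010846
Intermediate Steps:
g(S) = 9/5 (g(S) = -⅖ + (⅕)*11 = -⅖ + 11/5 = 9/5)
u(N, X) = 2*N*(-120 + X) (u(N, X) = (N + N)*(X - 120) = (2*N)*(-120 + X) = 2*N*(-120 + X))
1/u(3*13, g(-5)) = 1/(2*(3*13)*(-120 + 9/5)) = 1/(2*39*(-591/5)) = 1/(-46098/5) = -5/46098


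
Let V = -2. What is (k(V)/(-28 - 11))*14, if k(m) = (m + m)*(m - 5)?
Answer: -392/39 ≈ -10.051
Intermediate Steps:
k(m) = 2*m*(-5 + m) (k(m) = (2*m)*(-5 + m) = 2*m*(-5 + m))
(k(V)/(-28 - 11))*14 = ((2*(-2)*(-5 - 2))/(-28 - 11))*14 = ((2*(-2)*(-7))/(-39))*14 = -1/39*28*14 = -28/39*14 = -392/39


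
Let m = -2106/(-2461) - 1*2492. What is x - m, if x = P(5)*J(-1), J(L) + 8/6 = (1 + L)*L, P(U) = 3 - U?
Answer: 18411806/7383 ≈ 2493.8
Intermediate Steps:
m = -6130706/2461 (m = -2106*(-1/2461) - 2492 = 2106/2461 - 2492 = -6130706/2461 ≈ -2491.1)
J(L) = -4/3 + L*(1 + L) (J(L) = -4/3 + (1 + L)*L = -4/3 + L*(1 + L))
x = 8/3 (x = (3 - 1*5)*(-4/3 - 1 + (-1)²) = (3 - 5)*(-4/3 - 1 + 1) = -2*(-4/3) = 8/3 ≈ 2.6667)
x - m = 8/3 - 1*(-6130706/2461) = 8/3 + 6130706/2461 = 18411806/7383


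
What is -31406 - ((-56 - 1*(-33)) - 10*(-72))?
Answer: -32103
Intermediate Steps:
-31406 - ((-56 - 1*(-33)) - 10*(-72)) = -31406 - ((-56 + 33) + 720) = -31406 - (-23 + 720) = -31406 - 1*697 = -31406 - 697 = -32103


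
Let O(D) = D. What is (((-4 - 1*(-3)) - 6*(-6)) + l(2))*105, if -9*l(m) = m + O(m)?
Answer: 10885/3 ≈ 3628.3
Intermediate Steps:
l(m) = -2*m/9 (l(m) = -(m + m)/9 = -2*m/9)
(((-4 - 1*(-3)) - 6*(-6)) + l(2))*105 = (((-4 - 1*(-3)) - 6*(-6)) - 2/9*2)*105 = (((-4 + 3) + 36) - 4/9)*105 = ((-1 + 36) - 4/9)*105 = (35 - 4/9)*105 = (311/9)*105 = 10885/3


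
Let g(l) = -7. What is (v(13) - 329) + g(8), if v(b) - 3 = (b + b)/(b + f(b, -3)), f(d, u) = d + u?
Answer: -7633/23 ≈ -331.87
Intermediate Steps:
v(b) = 3 + 2*b/(-3 + 2*b) (v(b) = 3 + (b + b)/(b + (b - 3)) = 3 + (2*b)/(b + (-3 + b)) = 3 + (2*b)/(-3 + 2*b) = 3 + 2*b/(-3 + 2*b))
(v(13) - 329) + g(8) = ((-9 + 8*13)/(-3 + 2*13) - 329) - 7 = ((-9 + 104)/(-3 + 26) - 329) - 7 = (95/23 - 329) - 7 = -7472/23 - 7 = -7633/23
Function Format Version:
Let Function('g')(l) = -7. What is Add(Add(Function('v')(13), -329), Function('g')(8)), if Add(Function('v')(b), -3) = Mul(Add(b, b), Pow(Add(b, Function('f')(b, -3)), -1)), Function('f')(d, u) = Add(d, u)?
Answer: Rational(-7633, 23) ≈ -331.87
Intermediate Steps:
Function('v')(b) = Add(3, Mul(2, b, Pow(Add(-3, Mul(2, b)), -1))) (Function('v')(b) = Add(3, Mul(Add(b, b), Pow(Add(b, Add(b, -3)), -1))) = Add(3, Mul(Mul(2, b), Pow(Add(b, Add(-3, b)), -1))) = Add(3, Mul(Mul(2, b), Pow(Add(-3, Mul(2, b)), -1))) = Add(3, Mul(2, b, Pow(Add(-3, Mul(2, b)), -1))))
Add(Add(Function('v')(13), -329), Function('g')(8)) = Add(Add(Mul(Pow(Add(-3, Mul(2, 13)), -1), Add(-9, Mul(8, 13))), -329), -7) = Add(Add(Mul(Pow(Add(-3, 26), -1), Add(-9, 104)), -329), -7) = Add(Add(Mul(Pow(23, -1), 95), -329), -7) = Add(Add(Mul(Rational(1, 23), 95), -329), -7) = Add(Add(Rational(95, 23), -329), -7) = Add(Rational(-7472, 23), -7) = Rational(-7633, 23)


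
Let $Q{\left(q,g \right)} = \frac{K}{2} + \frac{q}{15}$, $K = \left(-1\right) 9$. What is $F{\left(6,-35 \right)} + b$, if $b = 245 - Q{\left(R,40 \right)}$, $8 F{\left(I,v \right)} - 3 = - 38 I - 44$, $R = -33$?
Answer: $\frac{8723}{40} \approx 218.07$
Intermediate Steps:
$K = -9$
$Q{\left(q,g \right)} = - \frac{9}{2} + \frac{q}{15}$
$F{\left(I,v \right)} = - \frac{41}{8} - \frac{19 I}{4}$ ($F{\left(I,v \right)} = \frac{3}{8} + \frac{- 38 I - 44}{8} = \frac{3}{8} + \frac{-44 - 38 I}{8} = \frac{3}{8} - \left(\frac{11}{2} + \frac{19 I}{4}\right) = - \frac{41}{8} - \frac{19 I}{4}$)
$b = \frac{2517}{10}$ ($b = 245 - \left(- \frac{9}{2} + \frac{1}{15} \left(-33\right)\right) = 245 - \left(- \frac{9}{2} - \frac{11}{5}\right) = 245 - - \frac{67}{10} = 245 + \frac{67}{10} = \frac{2517}{10} \approx 251.7$)
$F{\left(6,-35 \right)} + b = \left(- \frac{41}{8} - \frac{57}{2}\right) + \frac{2517}{10} = - \frac{269}{8} + \frac{2517}{10} = \frac{8723}{40}$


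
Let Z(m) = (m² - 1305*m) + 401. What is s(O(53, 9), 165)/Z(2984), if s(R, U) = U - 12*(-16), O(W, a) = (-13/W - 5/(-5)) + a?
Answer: 17/238597 ≈ 7.1250e-5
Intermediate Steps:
O(W, a) = 1 + a - 13/W (O(W, a) = (-13/W - 5*(-⅕)) + a = (-13/W + 1) + a = (1 - 13/W) + a = 1 + a - 13/W)
Z(m) = 401 + m² - 1305*m
s(R, U) = 192 + U (s(R, U) = U + 192 = 192 + U)
s(O(53, 9), 165)/Z(2984) = (192 + 165)/(401 + 2984² - 1305*2984) = 357/(401 + 8904256 - 3894120) = 357/5010537 = 357*(1/5010537) = 17/238597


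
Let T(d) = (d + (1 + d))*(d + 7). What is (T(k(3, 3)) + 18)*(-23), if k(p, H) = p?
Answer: -2024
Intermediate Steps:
T(d) = (1 + 2*d)*(7 + d)
(T(k(3, 3)) + 18)*(-23) = ((7 + 2*3² + 15*3) + 18)*(-23) = ((7 + 2*9 + 45) + 18)*(-23) = ((7 + 18 + 45) + 18)*(-23) = (70 + 18)*(-23) = 88*(-23) = -2024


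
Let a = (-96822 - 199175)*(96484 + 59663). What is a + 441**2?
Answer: -46218849078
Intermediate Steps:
a = -46219043559 (a = -295997*156147 = -46219043559)
a + 441**2 = -46219043559 + 441**2 = -46219043559 + 194481 = -46218849078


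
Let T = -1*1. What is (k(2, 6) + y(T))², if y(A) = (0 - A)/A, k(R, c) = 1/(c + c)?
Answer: 121/144 ≈ 0.84028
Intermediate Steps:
T = -1
k(R, c) = 1/(2*c)
y(A) = -1 (y(A) = (-A)/A = -1)
(k(2, 6) + y(T))² = ((½)/6 - 1)² = ((½)*(⅙) - 1)² = (1/12 - 1)² = (-11/12)² = 121/144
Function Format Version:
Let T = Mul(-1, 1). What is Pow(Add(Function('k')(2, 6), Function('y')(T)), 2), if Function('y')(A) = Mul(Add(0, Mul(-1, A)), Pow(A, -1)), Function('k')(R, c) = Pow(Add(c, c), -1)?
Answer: Rational(121, 144) ≈ 0.84028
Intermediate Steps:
T = -1
Function('k')(R, c) = Mul(Rational(1, 2), Pow(c, -1)) (Function('k')(R, c) = Pow(Mul(2, c), -1) = Mul(Rational(1, 2), Pow(c, -1)))
Function('y')(A) = -1 (Function('y')(A) = Mul(Mul(-1, A), Pow(A, -1)) = -1)
Pow(Add(Function('k')(2, 6), Function('y')(T)), 2) = Pow(Add(Mul(Rational(1, 2), Pow(6, -1)), -1), 2) = Pow(Add(Mul(Rational(1, 2), Rational(1, 6)), -1), 2) = Pow(Add(Rational(1, 12), -1), 2) = Pow(Rational(-11, 12), 2) = Rational(121, 144)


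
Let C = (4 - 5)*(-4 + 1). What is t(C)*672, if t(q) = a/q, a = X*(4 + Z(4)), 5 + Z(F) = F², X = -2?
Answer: -6720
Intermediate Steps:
Z(F) = -5 + F²
C = 3 (C = -1*(-3) = 3)
a = -30 (a = -2*(4 + (-5 + 4²)) = -2*(4 + (-5 + 16)) = -2*(4 + 11) = -2*15 = -30)
t(q) = -30/q
t(C)*672 = -30/3*672 = -30*⅓*672 = -10*672 = -6720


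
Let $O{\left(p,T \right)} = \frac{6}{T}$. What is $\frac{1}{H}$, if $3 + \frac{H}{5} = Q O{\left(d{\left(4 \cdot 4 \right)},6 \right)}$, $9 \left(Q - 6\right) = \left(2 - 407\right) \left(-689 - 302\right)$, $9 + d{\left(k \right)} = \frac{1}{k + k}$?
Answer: $\frac{1}{222990} \approx 4.4845 \cdot 10^{-6}$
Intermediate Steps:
$d{\left(k \right)} = -9 + \frac{1}{2 k}$ ($d{\left(k \right)} = -9 + \frac{1}{k + k} = -9 + \frac{1}{2 k}$)
$Q = 44601$ ($Q = 6 + \frac{\left(2 - 407\right) \left(-689 - 302\right)}{9} = 6 + \frac{\left(-405\right) \left(-991\right)}{9} = 6 + \frac{1}{9} \cdot 401355 = 6 + 44595 = 44601$)
$H = 222990$ ($H = -15 + 5 \cdot 44601 \cdot \frac{6}{6} = -15 + 5 \cdot 44601 \cdot 6 \cdot \frac{1}{6} = -15 + 5 \cdot 44601 \cdot 1 = -15 + 5 \cdot 44601 = -15 + 223005 = 222990$)
$\frac{1}{H} = \frac{1}{222990}$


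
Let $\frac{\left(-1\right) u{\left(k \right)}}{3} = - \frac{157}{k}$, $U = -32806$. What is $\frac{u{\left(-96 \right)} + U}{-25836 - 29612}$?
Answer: $\frac{1049949}{1774336} \approx 0.59174$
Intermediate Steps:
$u{\left(k \right)} = \frac{471}{k}$ ($u{\left(k \right)} = - 3 \left(- \frac{157}{k}\right) = \frac{471}{k}$)
$\frac{u{\left(-96 \right)} + U}{-25836 - 29612} = \frac{\frac{471}{-96} - 32806}{-25836 - 29612} = \frac{471 \left(- \frac{1}{96}\right) - 32806}{-55448} = \left(- \frac{157}{32} - 32806\right) \left(- \frac{1}{55448}\right) = \left(- \frac{1049949}{32}\right) \left(- \frac{1}{55448}\right) = \frac{1049949}{1774336}$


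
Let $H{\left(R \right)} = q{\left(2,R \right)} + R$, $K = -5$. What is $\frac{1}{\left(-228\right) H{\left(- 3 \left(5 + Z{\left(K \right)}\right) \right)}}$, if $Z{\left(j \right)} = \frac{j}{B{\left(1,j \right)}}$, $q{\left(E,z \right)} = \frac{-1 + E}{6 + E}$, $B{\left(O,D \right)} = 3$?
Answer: $\frac{2}{4503} \approx 0.00044415$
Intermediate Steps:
$q{\left(E,z \right)} = \frac{-1 + E}{6 + E}$
$Z{\left(j \right)} = \frac{j}{3}$
$H{\left(R \right)} = \frac{1}{8} + R$ ($H{\left(R \right)} = \frac{-1 + 2}{6 + 2} + R = \frac{1}{8} \cdot 1 + R = \frac{1}{8} + R$)
$\frac{1}{\left(-228\right) H{\left(- 3 \left(5 + Z{\left(K \right)}\right) \right)}} = \frac{1}{\left(-228\right) \left(\frac{1}{8} - 3 \left(5 + \frac{1}{3} \left(-5\right)\right)\right)} = \frac{1}{\left(-228\right) \left(\frac{1}{8} - 3 \left(5 - \frac{5}{3}\right)\right)} = \frac{1}{\left(-228\right) \left(\frac{1}{8} - 10\right)} = \frac{1}{\left(-228\right) \left(- \frac{79}{8}\right)} = \frac{1}{\frac{4503}{2}} = \frac{2}{4503}$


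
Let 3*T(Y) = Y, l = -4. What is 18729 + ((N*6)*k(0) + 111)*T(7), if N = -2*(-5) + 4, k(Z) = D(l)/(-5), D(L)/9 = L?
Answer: 101996/5 ≈ 20399.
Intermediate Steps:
D(L) = 9*L
T(Y) = Y/3
k(Z) = 36/5 (k(Z) = (9*(-4))/(-5) = -36*(-⅕) = 36/5)
N = 14 (N = 10 + 4 = 14)
18729 + ((N*6)*k(0) + 111)*T(7) = 18729 + ((14*6)*(36/5) + 111)*((⅓)*7) = 18729 + (84*(36/5) + 111)*(7/3) = 18729 + (3024/5 + 111)*(7/3) = 18729 + (3579/5)*(7/3) = 18729 + 8351/5 = 101996/5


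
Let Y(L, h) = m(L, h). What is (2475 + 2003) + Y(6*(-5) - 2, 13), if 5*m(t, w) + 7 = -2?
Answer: 22381/5 ≈ 4476.2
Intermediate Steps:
m(t, w) = -9/5 (m(t, w) = -7/5 + (⅕)*(-2) = -7/5 - ⅖ = -9/5)
Y(L, h) = -9/5
(2475 + 2003) + Y(6*(-5) - 2, 13) = (2475 + 2003) - 9/5 = 4478 - 9/5 = 22381/5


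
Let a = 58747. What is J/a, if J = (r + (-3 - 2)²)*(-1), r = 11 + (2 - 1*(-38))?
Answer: -76/58747 ≈ -0.0012937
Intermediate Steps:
r = 51 (r = 11 + (2 + 38) = 11 + 40 = 51)
J = -76 (J = (51 + (-3 - 2)²)*(-1) = (51 + (-5)²)*(-1) = (51 + 25)*(-1) = 76*(-1) = -76)
J/a = -76/58747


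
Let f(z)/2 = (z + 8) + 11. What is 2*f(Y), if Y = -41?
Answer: -88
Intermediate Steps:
f(z) = 38 + 2*z (f(z) = 2*((z + 8) + 11) = 2*((8 + z) + 11) = 2*(19 + z) = 38 + 2*z)
2*f(Y) = 2*(38 + 2*(-41)) = 2*(38 - 82) = 2*(-44) = -88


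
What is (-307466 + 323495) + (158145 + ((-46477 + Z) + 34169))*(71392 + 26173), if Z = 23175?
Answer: 16489671809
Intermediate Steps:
(-307466 + 323495) + (158145 + ((-46477 + Z) + 34169))*(71392 + 26173) = (-307466 + 323495) + (158145 + ((-46477 + 23175) + 34169))*(71392 + 26173) = 16029 + (158145 + (-23302 + 34169))*97565 = 16029 + (158145 + 10867)*97565 = 16029 + 169012*97565 = 16029 + 16489655780 = 16489671809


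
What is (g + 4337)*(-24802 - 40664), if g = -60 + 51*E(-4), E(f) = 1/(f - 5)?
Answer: -279627108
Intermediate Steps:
E(f) = 1/(-5 + f)
g = -197/3 (g = -60 + 51/(-5 - 4) = -60 + 51/(-9) = -60 + 51*(-⅑) = -60 - 17/3 = -197/3 ≈ -65.667)
(g + 4337)*(-24802 - 40664) = (-197/3 + 4337)*(-24802 - 40664) = (12814/3)*(-65466) = -279627108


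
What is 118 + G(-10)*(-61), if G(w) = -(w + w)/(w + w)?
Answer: 179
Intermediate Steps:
G(w) = -1 (G(w) = -2*w/(2*w) = -2*w*1/(2*w) = -1*1 = -1)
118 + G(-10)*(-61) = 118 - 1*(-61) = 118 + 61 = 179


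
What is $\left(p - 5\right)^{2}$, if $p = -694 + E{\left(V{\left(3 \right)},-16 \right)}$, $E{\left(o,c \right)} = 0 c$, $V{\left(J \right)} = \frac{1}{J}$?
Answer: $488601$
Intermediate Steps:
$E{\left(o,c \right)} = 0$
$p = -694$ ($p = -694 + 0 = -694$)
$\left(p - 5\right)^{2} = \left(-694 - 5\right)^{2} = \left(-699\right)^{2} = 488601$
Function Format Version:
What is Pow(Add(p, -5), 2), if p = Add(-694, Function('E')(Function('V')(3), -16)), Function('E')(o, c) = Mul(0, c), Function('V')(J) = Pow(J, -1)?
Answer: 488601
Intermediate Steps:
Function('E')(o, c) = 0
p = -694 (p = Add(-694, 0) = -694)
Pow(Add(p, -5), 2) = Pow(Add(-694, -5), 2) = Pow(-699, 2) = 488601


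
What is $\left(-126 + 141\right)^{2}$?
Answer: $225$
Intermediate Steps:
$\left(-126 + 141\right)^{2} = 15^{2} = 225$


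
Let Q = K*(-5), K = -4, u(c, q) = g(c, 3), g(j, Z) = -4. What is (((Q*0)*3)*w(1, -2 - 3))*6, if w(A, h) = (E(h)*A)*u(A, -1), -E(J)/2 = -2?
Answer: 0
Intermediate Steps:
u(c, q) = -4
E(J) = 4 (E(J) = -2*(-2) = 4)
w(A, h) = -16*A (w(A, h) = (4*A)*(-4) = -16*A)
Q = 20 (Q = -4*(-5) = 20)
(((Q*0)*3)*w(1, -2 - 3))*6 = (((20*0)*3)*(-16*1))*6 = ((0*3)*(-16))*6 = (0*(-16))*6 = 0*6 = 0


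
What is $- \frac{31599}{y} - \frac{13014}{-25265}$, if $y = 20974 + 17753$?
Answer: $- \frac{32706173}{108715295} \approx -0.30084$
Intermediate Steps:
$y = 38727$
$- \frac{31599}{y} - \frac{13014}{-25265} = - \frac{31599}{38727} - \frac{13014}{-25265} = \left(-31599\right) \frac{1}{38727} - - \frac{13014}{25265} = - \frac{3511}{4303} + \frac{13014}{25265} = - \frac{32706173}{108715295}$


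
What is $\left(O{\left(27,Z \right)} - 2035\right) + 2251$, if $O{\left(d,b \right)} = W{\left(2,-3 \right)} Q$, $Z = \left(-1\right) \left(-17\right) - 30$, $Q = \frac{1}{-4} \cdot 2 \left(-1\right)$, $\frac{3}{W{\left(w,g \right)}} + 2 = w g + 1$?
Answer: $\frac{3021}{14} \approx 215.79$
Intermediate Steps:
$W{\left(w,g \right)} = \frac{3}{-1 + g w}$ ($W{\left(w,g \right)} = \frac{3}{-2 + \left(w g + 1\right)} = \frac{3}{-2 + \left(g w + 1\right)} = \frac{3}{-2 + \left(1 + g w\right)} = \frac{3}{-1 + g w}$)
$Q = \frac{1}{2}$ ($Q = \left(- \frac{1}{4}\right) 2 \left(-1\right) = \left(- \frac{1}{2}\right) \left(-1\right) = \frac{1}{2} \approx 0.5$)
$Z = -13$ ($Z = 17 - 30 = -13$)
$O{\left(d,b \right)} = - \frac{3}{14}$ ($O{\left(d,b \right)} = \frac{3}{-1 - 6} \cdot \frac{1}{2} = \frac{3}{-7} \cdot \frac{1}{2} = 3 \left(- \frac{1}{7}\right) \frac{1}{2} = \left(- \frac{3}{7}\right) \frac{1}{2} = - \frac{3}{14}$)
$\left(O{\left(27,Z \right)} - 2035\right) + 2251 = \left(- \frac{3}{14} - 2035\right) + 2251 = - \frac{28493}{14} + 2251 = \frac{3021}{14}$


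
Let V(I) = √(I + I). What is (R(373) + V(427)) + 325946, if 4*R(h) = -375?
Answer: 1303409/4 + √854 ≈ 3.2588e+5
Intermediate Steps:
V(I) = √2*√I (V(I) = √(2*I) = √2*√I)
R(h) = -375/4 (R(h) = (¼)*(-375) = -375/4)
(R(373) + V(427)) + 325946 = (-375/4 + √2*√427) + 325946 = (-375/4 + √854) + 325946 = 1303409/4 + √854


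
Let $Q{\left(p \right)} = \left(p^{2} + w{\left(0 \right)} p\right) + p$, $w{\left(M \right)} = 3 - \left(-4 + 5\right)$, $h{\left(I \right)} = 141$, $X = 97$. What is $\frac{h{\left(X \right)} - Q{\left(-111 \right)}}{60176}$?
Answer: $- \frac{11847}{60176} \approx -0.19687$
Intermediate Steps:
$w{\left(M \right)} = 2$ ($w{\left(M \right)} = 3 - 1 = 2$)
$Q{\left(p \right)} = p^{2} + 3 p$ ($Q{\left(p \right)} = \left(p^{2} + 2 p\right) + p = p^{2} + 3 p$)
$\frac{h{\left(X \right)} - Q{\left(-111 \right)}}{60176} = \frac{141 - - 111 \left(3 - 111\right)}{60176} = \left(141 - \left(-111\right) \left(-108\right)\right) \frac{1}{60176} = \left(141 - 11988\right) \frac{1}{60176} = \left(-11847\right) \frac{1}{60176} = - \frac{11847}{60176}$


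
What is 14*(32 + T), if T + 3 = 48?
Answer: 1078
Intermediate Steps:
T = 45 (T = -3 + 48 = 45)
14*(32 + T) = 14*(32 + 45) = 14*77 = 1078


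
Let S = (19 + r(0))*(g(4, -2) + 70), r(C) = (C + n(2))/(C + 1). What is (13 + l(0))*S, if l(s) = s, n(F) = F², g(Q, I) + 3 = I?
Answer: 19435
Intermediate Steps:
g(Q, I) = -3 + I
r(C) = (4 + C)/(1 + C) (r(C) = (C + 2²)/(C + 1) = (C + 4)/(1 + C) = (4 + C)/(1 + C))
S = 1495 (S = (19 + (4 + 0)/(1 + 0))*((-3 - 2) + 70) = (19 + 4/1)*(-5 + 70) = (19 + 1*4)*65 = (19 + 4)*65 = 23*65 = 1495)
(13 + l(0))*S = (13 + 0)*1495 = 13*1495 = 19435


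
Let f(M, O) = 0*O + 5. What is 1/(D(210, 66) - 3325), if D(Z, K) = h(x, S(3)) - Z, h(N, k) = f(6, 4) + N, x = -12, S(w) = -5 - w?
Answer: -1/3542 ≈ -0.00028233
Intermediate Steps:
f(M, O) = 5 (f(M, O) = 0 + 5 = 5)
h(N, k) = 5 + N
D(Z, K) = -7 - Z (D(Z, K) = (5 - 12) - Z = -7 - Z)
1/(D(210, 66) - 3325) = 1/((-7 - 1*210) - 3325) = 1/((-7 - 210) - 3325) = 1/(-217 - 3325) = 1/(-3542) = -1/3542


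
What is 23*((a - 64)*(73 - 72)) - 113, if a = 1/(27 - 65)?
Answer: -60253/38 ≈ -1585.6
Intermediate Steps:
a = -1/38 (a = 1/(-38) = -1/38 ≈ -0.026316)
23*((a - 64)*(73 - 72)) - 113 = 23*((-1/38 - 64)*(73 - 72)) - 113 = 23*(-2433/38*1) - 113 = 23*(-2433/38) - 113 = -55959/38 - 113 = -60253/38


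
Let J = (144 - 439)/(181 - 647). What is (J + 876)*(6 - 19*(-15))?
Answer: 118876701/466 ≈ 2.5510e+5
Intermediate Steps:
J = 295/466 (J = -295/(-466) = -295*(-1/466) = 295/466 ≈ 0.63305)
(J + 876)*(6 - 19*(-15)) = (295/466 + 876)*(6 - 19*(-15)) = 408511*(6 + 285)/466 = (408511/466)*291 = 118876701/466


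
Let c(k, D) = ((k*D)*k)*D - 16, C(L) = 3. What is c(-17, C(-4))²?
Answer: 6682225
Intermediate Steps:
c(k, D) = -16 + D²*k² (c(k, D) = ((D*k)*k)*D - 16 = (D*k²)*D - 16 = D²*k² - 16 = -16 + D²*k²)
c(-17, C(-4))² = (-16 + 3²*(-17)²)² = (-16 + 9*289)² = (-16 + 2601)² = 2585² = 6682225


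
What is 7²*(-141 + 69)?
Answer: -3528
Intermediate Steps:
7²*(-141 + 69) = 49*(-72) = -3528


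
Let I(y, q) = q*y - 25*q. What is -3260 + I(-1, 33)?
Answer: -4118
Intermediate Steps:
I(y, q) = -25*q + q*y
-3260 + I(-1, 33) = -3260 + 33*(-25 - 1) = -3260 + 33*(-26) = -3260 - 858 = -4118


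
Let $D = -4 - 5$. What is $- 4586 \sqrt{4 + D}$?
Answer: $- 4586 i \sqrt{5} \approx - 10255.0 i$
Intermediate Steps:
$D = -9$ ($D = -4 - 5 = -9$)
$- 4586 \sqrt{4 + D} = - 4586 \sqrt{4 - 9} = - 4586 \sqrt{-5} = - 4586 i \sqrt{5}$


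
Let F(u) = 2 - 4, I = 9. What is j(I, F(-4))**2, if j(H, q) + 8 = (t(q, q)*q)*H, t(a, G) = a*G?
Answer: 6400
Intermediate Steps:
t(a, G) = G*a
F(u) = -2
j(H, q) = -8 + H*q**3 (j(H, q) = -8 + ((q*q)*q)*H = -8 + (q**2*q)*H = -8 + q**3*H = -8 + H*q**3)
j(I, F(-4))**2 = (-8 + 9*(-2)**3)**2 = (-8 + 9*(-8))**2 = (-8 - 72)**2 = (-80)**2 = 6400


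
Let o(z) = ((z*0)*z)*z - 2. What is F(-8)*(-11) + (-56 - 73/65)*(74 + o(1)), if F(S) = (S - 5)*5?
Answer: -220861/65 ≈ -3397.9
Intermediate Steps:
F(S) = -25 + 5*S (F(S) = (-5 + S)*5 = -25 + 5*S)
o(z) = -2 (o(z) = (0*z)*z - 2 = 0*z - 2 = 0 - 2 = -2)
F(-8)*(-11) + (-56 - 73/65)*(74 + o(1)) = (-25 + 5*(-8))*(-11) + (-56 - 73/65)*(74 - 2) = (-25 - 40)*(-11) + (-56 - 73*1/65)*72 = -65*(-11) + (-56 - 73/65)*72 = 715 - 3713/65*72 = 715 - 267336/65 = -220861/65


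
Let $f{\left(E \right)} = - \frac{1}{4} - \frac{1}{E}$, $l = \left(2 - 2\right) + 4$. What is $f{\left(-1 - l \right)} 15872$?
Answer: $- \frac{3968}{5} \approx -793.6$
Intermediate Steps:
$l = 4$ ($l = 0 + 4 = 4$)
$f{\left(E \right)} = - \frac{1}{4} - \frac{1}{E}$ ($f{\left(E \right)} = \left(-1\right) \frac{1}{4} - \frac{1}{E} = - \frac{1}{4} - \frac{1}{E}$)
$f{\left(-1 - l \right)} 15872 = \frac{-4 - \left(-1 - 4\right)}{4 \left(-1 - 4\right)} 15872 = \frac{-4 - -5}{4 \left(-5\right)} 15872 = \frac{1}{4} \left(- \frac{1}{5}\right) \left(-4 + 5\right) 15872 = \frac{1}{4} \left(- \frac{1}{5}\right) 1 \cdot 15872 = \left(- \frac{1}{20}\right) 15872 = - \frac{3968}{5}$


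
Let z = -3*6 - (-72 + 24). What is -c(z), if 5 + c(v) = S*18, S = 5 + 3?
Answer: -139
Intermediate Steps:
S = 8
z = 30 (z = -18 - 1*(-48) = -18 + 48 = 30)
c(v) = 139 (c(v) = -5 + 8*18 = -5 + 144 = 139)
-c(z) = -1*139 = -139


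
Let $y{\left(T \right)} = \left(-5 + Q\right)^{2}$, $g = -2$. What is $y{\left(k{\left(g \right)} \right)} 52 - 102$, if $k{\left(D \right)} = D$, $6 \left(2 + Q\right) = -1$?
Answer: $\frac{23119}{9} \approx 2568.8$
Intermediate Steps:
$Q = - \frac{13}{6}$ ($Q = -2 + \frac{1}{6} \left(-1\right) = -2 - \frac{1}{6} = - \frac{13}{6} \approx -2.1667$)
$y{\left(T \right)} = \frac{1849}{36}$ ($y{\left(T \right)} = \left(-5 - \frac{13}{6}\right)^{2} = \left(- \frac{43}{6}\right)^{2} = \frac{1849}{36}$)
$y{\left(k{\left(g \right)} \right)} 52 - 102 = \frac{1849}{36} \cdot 52 - 102 = \frac{24037}{9} - 102 = \frac{23119}{9}$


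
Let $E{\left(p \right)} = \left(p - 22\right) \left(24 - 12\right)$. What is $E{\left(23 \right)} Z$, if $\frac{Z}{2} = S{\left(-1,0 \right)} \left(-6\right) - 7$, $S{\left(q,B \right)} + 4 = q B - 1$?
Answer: $552$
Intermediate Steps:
$S{\left(q,B \right)} = -5 + B q$ ($S{\left(q,B \right)} = -4 + \left(q B - 1\right) = -4 + \left(B q - 1\right) = -4 + \left(-1 + B q\right) = -5 + B q$)
$E{\left(p \right)} = -264 + 12 p$ ($E{\left(p \right)} = \left(-22 + p\right) 12 = -264 + 12 p$)
$Z = 46$ ($Z = 2 \left(\left(-5 + 0 \left(-1\right)\right) \left(-6\right) - 7\right) = 2 \left(\left(-5 + 0\right) \left(-6\right) - 7\right) = 2 \left(\left(-5\right) \left(-6\right) - 7\right) = 2 \left(30 - 7\right) = 2 \cdot 23 = 46$)
$E{\left(23 \right)} Z = \left(-264 + 12 \cdot 23\right) 46 = \left(-264 + 276\right) 46 = 12 \cdot 46 = 552$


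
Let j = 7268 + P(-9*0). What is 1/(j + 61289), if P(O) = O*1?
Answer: 1/68557 ≈ 1.4586e-5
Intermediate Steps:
P(O) = O
j = 7268 (j = 7268 - 9*0 = 7268 + 0 = 7268)
1/(j + 61289) = 1/(7268 + 61289) = 1/68557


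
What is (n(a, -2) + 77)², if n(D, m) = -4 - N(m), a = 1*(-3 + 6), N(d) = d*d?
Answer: 4761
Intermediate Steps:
N(d) = d²
a = 3 (a = 1*3 = 3)
n(D, m) = -4 - m²
(n(a, -2) + 77)² = ((-4 - 1*(-2)²) + 77)² = ((-4 - 1*4) + 77)² = ((-4 - 4) + 77)² = (-8 + 77)² = 69² = 4761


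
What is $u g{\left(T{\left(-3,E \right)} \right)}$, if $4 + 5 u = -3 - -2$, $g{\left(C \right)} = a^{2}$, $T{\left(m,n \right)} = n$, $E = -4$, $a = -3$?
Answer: $-9$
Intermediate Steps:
$g{\left(C \right)} = 9$ ($g{\left(C \right)} = \left(-3\right)^{2} = 9$)
$u = -1$ ($u = - \frac{4}{5} + \frac{-3 - -2}{5} = - \frac{4}{5} + \frac{-3 + 2}{5} = - \frac{4}{5} + \frac{1}{5} \left(-1\right) = - \frac{4}{5} - \frac{1}{5} = -1$)
$u g{\left(T{\left(-3,E \right)} \right)} = \left(-1\right) 9 = -9$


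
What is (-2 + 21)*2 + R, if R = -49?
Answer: -11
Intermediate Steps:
(-2 + 21)*2 + R = (-2 + 21)*2 - 49 = 19*2 - 49 = 38 - 49 = -11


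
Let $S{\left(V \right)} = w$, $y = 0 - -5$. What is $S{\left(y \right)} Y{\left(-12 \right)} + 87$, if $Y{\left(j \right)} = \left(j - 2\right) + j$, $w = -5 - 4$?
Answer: $321$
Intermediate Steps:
$y = 5$ ($y = 0 + 5 = 5$)
$w = -9$ ($w = -5 - 4 = -9$)
$S{\left(V \right)} = -9$
$Y{\left(j \right)} = -2 + 2 j$ ($Y{\left(j \right)} = \left(-2 + j\right) + j = -2 + 2 j$)
$S{\left(y \right)} Y{\left(-12 \right)} + 87 = - 9 \left(-2 + 2 \left(-12\right)\right) + 87 = - 9 \left(-2 - 24\right) + 87 = \left(-9\right) \left(-26\right) + 87 = 234 + 87 = 321$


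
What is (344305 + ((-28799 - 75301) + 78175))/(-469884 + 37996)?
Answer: -79595/107972 ≈ -0.73718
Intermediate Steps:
(344305 + ((-28799 - 75301) + 78175))/(-469884 + 37996) = (344305 + (-104100 + 78175))/(-431888) = (344305 - 25925)*(-1/431888) = 318380*(-1/431888) = -79595/107972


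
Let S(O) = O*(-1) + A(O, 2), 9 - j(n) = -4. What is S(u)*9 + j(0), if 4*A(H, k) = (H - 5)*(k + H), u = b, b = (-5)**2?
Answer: 1003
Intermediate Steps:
b = 25
u = 25
j(n) = 13 (j(n) = 9 - 1*(-4) = 9 + 4 = 13)
A(H, k) = (-5 + H)*(H + k)/4 (A(H, k) = ((H - 5)*(k + H))/4 = ((-5 + H)*(H + k))/4 = (-5 + H)*(H + k)/4)
S(O) = -5/2 - 7*O/4 + O**2/4 (S(O) = O*(-1) + (-5*O/4 - 5/4*2 + O**2/4 + (1/4)*O*2) = -O + (-5*O/4 - 5/2 + O**2/4 + O/2) = -O + (-5/2 - 3*O/4 + O**2/4) = -5/2 - 7*O/4 + O**2/4)
S(u)*9 + j(0) = (-5/2 - 7/4*25 + (1/4)*25**2)*9 + 13 = (-5/2 - 175/4 + (1/4)*625)*9 + 13 = (-5/2 - 175/4 + 625/4)*9 + 13 = 110*9 + 13 = 990 + 13 = 1003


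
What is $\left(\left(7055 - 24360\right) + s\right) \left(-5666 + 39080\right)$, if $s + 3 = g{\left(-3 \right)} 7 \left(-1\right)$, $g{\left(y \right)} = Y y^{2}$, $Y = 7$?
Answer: $-593065086$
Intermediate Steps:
$g{\left(y \right)} = 7 y^{2}$
$s = -444$ ($s = -3 + 7 \left(-3\right)^{2} \cdot 7 \left(-1\right) = -3 + 7 \cdot 9 \cdot 7 \left(-1\right) = -3 + 63 \cdot 7 \left(-1\right) = -3 + 441 \left(-1\right) = -3 - 441 = -444$)
$\left(\left(7055 - 24360\right) + s\right) \left(-5666 + 39080\right) = \left(\left(7055 - 24360\right) - 444\right) \left(-5666 + 39080\right) = \left(\left(7055 - 24360\right) - 444\right) 33414 = \left(-17305 - 444\right) 33414 = \left(-17749\right) 33414 = -593065086$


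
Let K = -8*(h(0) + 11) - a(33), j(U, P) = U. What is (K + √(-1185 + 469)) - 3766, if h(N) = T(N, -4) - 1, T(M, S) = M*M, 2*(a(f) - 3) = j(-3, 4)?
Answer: -7695/2 + 2*I*√179 ≈ -3847.5 + 26.758*I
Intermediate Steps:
a(f) = 3/2 (a(f) = 3 + (½)*(-3) = 3 - 3/2 = 3/2)
T(M, S) = M²
h(N) = -1 + N² (h(N) = N² - 1 = -1 + N²)
K = -163/2 (K = -8*((-1 + 0²) + 11) - 1*3/2 = -8*((-1 + 0) + 11) - 3/2 = -8*(-1 + 11) - 3/2 = -8*10 - 3/2 = -80 - 3/2 = -163/2 ≈ -81.500)
(K + √(-1185 + 469)) - 3766 = (-163/2 + √(-1185 + 469)) - 3766 = (-163/2 + √(-716)) - 3766 = (-163/2 + 2*I*√179) - 3766 = -7695/2 + 2*I*√179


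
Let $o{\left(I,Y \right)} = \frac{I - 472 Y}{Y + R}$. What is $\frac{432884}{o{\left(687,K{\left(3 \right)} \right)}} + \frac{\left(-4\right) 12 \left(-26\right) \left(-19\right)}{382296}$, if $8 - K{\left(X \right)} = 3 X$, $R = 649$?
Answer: $\frac{4468224039836}{18461711} \approx 2.4203 \cdot 10^{5}$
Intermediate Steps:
$K{\left(X \right)} = 8 - 3 X$
$o{\left(I,Y \right)} = \frac{I - 472 Y}{649 + Y}$ ($o{\left(I,Y \right)} = \frac{I - 472 Y}{Y + 649} = \frac{I - 472 Y}{649 + Y}$)
$\frac{432884}{o{\left(687,K{\left(3 \right)} \right)}} + \frac{\left(-4\right) 12 \left(-26\right) \left(-19\right)}{382296} = \frac{432884}{\frac{1}{649 + \left(8 - 9\right)} \left(687 - 472 \left(8 - 9\right)\right)} + \frac{\left(-4\right) 12 \left(-26\right) \left(-19\right)}{382296} = \frac{432884}{\frac{1}{649 + \left(8 - 9\right)} \left(687 - 472 \left(8 - 9\right)\right)} + - 4 \left(\left(-312\right) \left(-19\right)\right) \frac{1}{382296} = \frac{432884}{\frac{1}{649 - 1} \left(687 - -472\right)} + \left(-4\right) 5928 \cdot \frac{1}{382296} = \frac{432884}{\frac{1}{648} \left(687 + 472\right)} - \frac{988}{15929} = \frac{432884}{\frac{1}{648} \cdot 1159} - \frac{988}{15929} = \frac{432884}{\frac{1159}{648}} - \frac{988}{15929} = 432884 \cdot \frac{648}{1159} - \frac{988}{15929} = \frac{280508832}{1159} - \frac{988}{15929} = \frac{4468224039836}{18461711}$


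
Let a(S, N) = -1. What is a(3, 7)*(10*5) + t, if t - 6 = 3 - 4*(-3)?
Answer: -29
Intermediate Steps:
t = 21 (t = 6 + (3 - 4*(-3)) = 6 + (3 + 12) = 6 + 15 = 21)
a(3, 7)*(10*5) + t = -10*5 + 21 = -1*50 + 21 = -50 + 21 = -29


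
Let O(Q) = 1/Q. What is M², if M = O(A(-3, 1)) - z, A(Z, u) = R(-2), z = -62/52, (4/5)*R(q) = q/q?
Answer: 67081/16900 ≈ 3.9693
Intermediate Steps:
R(q) = 5/4 (R(q) = 5*(q/q)/4 = (5/4)*1 = 5/4)
z = -31/26 (z = -62*1/52 = -31/26 ≈ -1.1923)
A(Z, u) = 5/4
M = 259/130 (M = 1/(5/4) - 1*(-31/26) = ⅘ + 31/26 = 259/130 ≈ 1.9923)
M² = (259/130)² = 67081/16900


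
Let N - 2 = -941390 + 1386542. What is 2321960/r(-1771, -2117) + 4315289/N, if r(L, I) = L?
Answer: -1025987405021/788367734 ≈ -1301.4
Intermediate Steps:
N = 445154 (N = 2 + (-941390 + 1386542) = 2 + 445152 = 445154)
2321960/r(-1771, -2117) + 4315289/N = 2321960/(-1771) + 4315289/445154 = 2321960*(-1/1771) + 4315289*(1/445154) = -2321960/1771 + 4315289/445154 = -1025987405021/788367734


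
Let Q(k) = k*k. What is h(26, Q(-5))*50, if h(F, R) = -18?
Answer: -900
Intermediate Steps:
Q(k) = k²
h(26, Q(-5))*50 = -18*50 = -900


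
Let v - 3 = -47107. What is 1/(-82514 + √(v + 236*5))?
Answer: -41257/3404303060 - I*√11481/3404303060 ≈ -1.2119e-5 - 3.1475e-8*I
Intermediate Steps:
v = -47104 (v = 3 - 47107 = -47104)
1/(-82514 + √(v + 236*5)) = 1/(-82514 + √(-47104 + 236*5)) = 1/(-82514 + √(-47104 + 1180)) = 1/(-82514 + √(-45924)) = 1/(-82514 + 2*I*√11481)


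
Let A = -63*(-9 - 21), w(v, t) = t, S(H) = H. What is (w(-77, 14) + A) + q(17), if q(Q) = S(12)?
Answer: 1916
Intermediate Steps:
q(Q) = 12
A = 1890 (A = -63*(-30) = 1890)
(w(-77, 14) + A) + q(17) = (14 + 1890) + 12 = 1904 + 12 = 1916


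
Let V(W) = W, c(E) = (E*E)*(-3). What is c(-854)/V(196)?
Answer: -11163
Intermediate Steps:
c(E) = -3*E² (c(E) = E²*(-3) = -3*E²)
c(-854)/V(196) = -3*(-854)²/196 = -3*729316*(1/196) = -2187948*1/196 = -11163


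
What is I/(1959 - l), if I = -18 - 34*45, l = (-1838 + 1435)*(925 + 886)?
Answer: -387/182948 ≈ -0.0021154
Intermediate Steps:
l = -729833 (l = -403*1811 = -729833)
I = -1548 (I = -18 - 1530 = -1548)
I/(1959 - l) = -1548/(1959 - 1*(-729833)) = -1548/(1959 + 729833) = -1548/731792 = -1548*1/731792 = -387/182948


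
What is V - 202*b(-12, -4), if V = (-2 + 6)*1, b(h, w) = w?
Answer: 812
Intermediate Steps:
V = 4 (V = 4*1 = 4)
V - 202*b(-12, -4) = 4 - 202*(-4) = 4 + 808 = 812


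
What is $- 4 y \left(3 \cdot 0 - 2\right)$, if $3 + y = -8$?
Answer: $-88$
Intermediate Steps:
$y = -11$ ($y = -3 - 8 = -11$)
$- 4 y \left(3 \cdot 0 - 2\right) = \left(-4\right) \left(-11\right) \left(3 \cdot 0 - 2\right) = 44 \left(0 - 2\right) = 44 \left(-2\right) = -88$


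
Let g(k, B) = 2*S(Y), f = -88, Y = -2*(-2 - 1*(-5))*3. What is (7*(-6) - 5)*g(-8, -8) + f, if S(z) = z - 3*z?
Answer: -3472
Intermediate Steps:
Y = -18 (Y = -2*(-2 + 5)*3 = -2*3*3 = -6*3 = -18)
S(z) = -2*z
g(k, B) = 72 (g(k, B) = 2*(-2*(-18)) = 2*36 = 72)
(7*(-6) - 5)*g(-8, -8) + f = (7*(-6) - 5)*72 - 88 = (-42 - 5)*72 - 88 = -47*72 - 88 = -3384 - 88 = -3472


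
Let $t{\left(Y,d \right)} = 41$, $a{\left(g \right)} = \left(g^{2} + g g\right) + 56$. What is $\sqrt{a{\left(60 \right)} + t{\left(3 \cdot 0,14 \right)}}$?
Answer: $\sqrt{7297} \approx 85.422$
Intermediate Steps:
$a{\left(g \right)} = 56 + 2 g^{2}$ ($a{\left(g \right)} = \left(g^{2} + g^{2}\right) + 56 = 2 g^{2} + 56 = 56 + 2 g^{2}$)
$\sqrt{a{\left(60 \right)} + t{\left(3 \cdot 0,14 \right)}} = \sqrt{\left(56 + 2 \cdot 60^{2}\right) + 41} = \sqrt{\left(56 + 2 \cdot 3600\right) + 41} = \sqrt{\left(56 + 7200\right) + 41} = \sqrt{7256 + 41} = \sqrt{7297}$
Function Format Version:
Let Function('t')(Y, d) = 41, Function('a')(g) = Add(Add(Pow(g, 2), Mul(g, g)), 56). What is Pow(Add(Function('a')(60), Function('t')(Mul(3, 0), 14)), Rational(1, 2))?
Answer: Pow(7297, Rational(1, 2)) ≈ 85.422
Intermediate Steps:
Function('a')(g) = Add(56, Mul(2, Pow(g, 2))) (Function('a')(g) = Add(Add(Pow(g, 2), Pow(g, 2)), 56) = Add(Mul(2, Pow(g, 2)), 56) = Add(56, Mul(2, Pow(g, 2))))
Pow(Add(Function('a')(60), Function('t')(Mul(3, 0), 14)), Rational(1, 2)) = Pow(Add(Add(56, Mul(2, Pow(60, 2))), 41), Rational(1, 2)) = Pow(Add(Add(56, Mul(2, 3600)), 41), Rational(1, 2)) = Pow(Add(Add(56, 7200), 41), Rational(1, 2)) = Pow(Add(7256, 41), Rational(1, 2)) = Pow(7297, Rational(1, 2))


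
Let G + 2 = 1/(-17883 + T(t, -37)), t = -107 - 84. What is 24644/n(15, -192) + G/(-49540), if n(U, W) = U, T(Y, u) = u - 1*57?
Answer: 4389493670569/2671741740 ≈ 1642.9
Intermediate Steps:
t = -191
T(Y, u) = -57 + u (T(Y, u) = u - 57 = -57 + u)
G = -35955/17977 (G = -2 + 1/(-17883 + (-57 - 37)) = -2 + 1/(-17883 - 94) = -2 + 1/(-17977) = -2 - 1/17977 = -35955/17977 ≈ -2.0001)
24644/n(15, -192) + G/(-49540) = 24644/15 - 35955/17977/(-49540) = 24644*(1/15) - 35955/17977*(-1/49540) = 24644/15 + 7191/178116116 = 4389493670569/2671741740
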